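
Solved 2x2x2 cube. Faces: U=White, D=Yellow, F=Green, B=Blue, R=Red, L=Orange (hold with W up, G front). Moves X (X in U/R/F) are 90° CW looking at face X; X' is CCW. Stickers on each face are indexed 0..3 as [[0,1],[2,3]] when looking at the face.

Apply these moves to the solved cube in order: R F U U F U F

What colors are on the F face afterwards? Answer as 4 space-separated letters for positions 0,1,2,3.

Answer: Y G B Y

Derivation:
After move 1 (R): R=RRRR U=WGWG F=GYGY D=YBYB B=WBWB
After move 2 (F): F=GGYY U=WGOO R=WRGR D=RRYB L=OYOB
After move 3 (U): U=OWOG F=WRYY R=WBGR B=OYWB L=GGOB
After move 4 (U): U=OOGW F=WBYY R=OYGR B=GGWB L=WROB
After move 5 (F): F=YWYB U=OOBR R=GYWR D=GOYB L=WROR
After move 6 (U): U=BORO F=GYYB R=GGWR B=WRWB L=YWOR
After move 7 (F): F=YGBY U=BORW R=RGOR D=WGYB L=YGOO
Query: F face = YGBY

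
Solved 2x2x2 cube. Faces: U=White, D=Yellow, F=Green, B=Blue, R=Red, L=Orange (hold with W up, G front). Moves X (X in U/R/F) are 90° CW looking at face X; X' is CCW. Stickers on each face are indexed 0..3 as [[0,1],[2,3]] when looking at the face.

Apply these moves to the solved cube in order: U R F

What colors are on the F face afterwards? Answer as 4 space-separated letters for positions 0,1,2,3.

After move 1 (U): U=WWWW F=RRGG R=BBRR B=OOBB L=GGOO
After move 2 (R): R=RBRB U=WRWG F=RYGY D=YBYO B=WOWB
After move 3 (F): F=GRYY U=WROG R=WBGB D=RRYO L=GYOB
Query: F face = GRYY

Answer: G R Y Y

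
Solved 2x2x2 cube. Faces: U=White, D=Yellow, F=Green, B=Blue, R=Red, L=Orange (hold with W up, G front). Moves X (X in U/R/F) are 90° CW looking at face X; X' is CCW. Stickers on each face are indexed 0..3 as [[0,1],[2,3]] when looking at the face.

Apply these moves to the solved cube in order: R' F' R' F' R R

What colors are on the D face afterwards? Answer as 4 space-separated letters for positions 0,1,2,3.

Answer: B Y Y G

Derivation:
After move 1 (R'): R=RRRR U=WBWB F=GWGW D=YGYG B=YBYB
After move 2 (F'): F=WWGG U=WBRR R=GRYR D=OOYG L=OBOW
After move 3 (R'): R=RRGY U=WYRY F=WBGR D=OWYG B=GBOB
After move 4 (F'): F=BRWG U=WYRG R=WROY D=BWYG L=OYOR
After move 5 (R): R=OWYR U=WRRG F=BWWG D=BOYG B=GBYB
After move 6 (R): R=YORW U=WWRG F=BOWG D=BYYG B=GBRB
Query: D face = BYYG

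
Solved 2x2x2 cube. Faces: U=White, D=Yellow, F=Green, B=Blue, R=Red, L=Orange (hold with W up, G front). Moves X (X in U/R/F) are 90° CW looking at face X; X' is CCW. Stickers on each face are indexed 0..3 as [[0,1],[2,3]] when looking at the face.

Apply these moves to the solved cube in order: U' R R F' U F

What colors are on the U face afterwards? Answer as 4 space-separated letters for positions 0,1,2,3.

After move 1 (U'): U=WWWW F=OOGG R=GGRR B=RRBB L=BBOO
After move 2 (R): R=RGRG U=WOWG F=OYGY D=YBYR B=WRWB
After move 3 (R): R=RRGG U=WYWY F=OBGR D=YWYW B=GROB
After move 4 (F'): F=BROG U=WYRG R=WRYG D=BOYW L=BYOW
After move 5 (U): U=RWGY F=WROG R=GRYG B=BYOB L=BROW
After move 6 (F): F=OWGR U=RWWR R=GRYG D=YGYW L=BBOO
Query: U face = RWWR

Answer: R W W R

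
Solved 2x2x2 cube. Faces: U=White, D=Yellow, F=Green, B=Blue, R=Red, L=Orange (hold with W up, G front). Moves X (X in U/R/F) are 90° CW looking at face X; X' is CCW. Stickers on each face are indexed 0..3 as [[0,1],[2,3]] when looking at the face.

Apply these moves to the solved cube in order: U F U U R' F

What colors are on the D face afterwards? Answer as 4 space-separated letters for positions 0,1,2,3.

After move 1 (U): U=WWWW F=RRGG R=BBRR B=OOBB L=GGOO
After move 2 (F): F=GRGR U=WWOG R=WBWR D=RBYY L=GYOY
After move 3 (U): U=OWGW F=WBGR R=OOWR B=GYBB L=GROY
After move 4 (U): U=GOWW F=OOGR R=GYWR B=GRBB L=WBOY
After move 5 (R'): R=YRGW U=GBWG F=OOGW D=ROYR B=YRBB
After move 6 (F): F=GOWO U=GBYB R=WRGW D=GYYR L=WROO
Query: D face = GYYR

Answer: G Y Y R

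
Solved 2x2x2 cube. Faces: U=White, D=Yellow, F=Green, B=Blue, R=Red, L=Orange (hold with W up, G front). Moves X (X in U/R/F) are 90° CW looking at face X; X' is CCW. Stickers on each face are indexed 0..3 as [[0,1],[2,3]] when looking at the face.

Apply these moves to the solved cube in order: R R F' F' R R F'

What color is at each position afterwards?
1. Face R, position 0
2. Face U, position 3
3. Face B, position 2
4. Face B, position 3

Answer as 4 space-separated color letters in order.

Answer: Y R G B

Derivation:
After move 1 (R): R=RRRR U=WGWG F=GYGY D=YBYB B=WBWB
After move 2 (R): R=RRRR U=WYWY F=GBGB D=YWYW B=GBGB
After move 3 (F'): F=BBGG U=WYRR R=WRYR D=OOYW L=OYOW
After move 4 (F'): F=BGBG U=WYWY R=OROR D=YWYW L=OROR
After move 5 (R): R=OORR U=WGWG F=BWBW D=YGYG B=YBYB
After move 6 (R): R=RORO U=WWWW F=BGBG D=YYYY B=GBGB
After move 7 (F'): F=GGBB U=WWRR R=YOYO D=RRYY L=OWOW
Query 1: R[0] = Y
Query 2: U[3] = R
Query 3: B[2] = G
Query 4: B[3] = B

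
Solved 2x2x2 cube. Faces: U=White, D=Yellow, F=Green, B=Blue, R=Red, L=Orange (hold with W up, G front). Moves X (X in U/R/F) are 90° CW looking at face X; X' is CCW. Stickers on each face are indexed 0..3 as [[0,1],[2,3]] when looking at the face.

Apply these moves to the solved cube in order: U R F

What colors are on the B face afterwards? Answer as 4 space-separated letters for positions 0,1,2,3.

Answer: W O W B

Derivation:
After move 1 (U): U=WWWW F=RRGG R=BBRR B=OOBB L=GGOO
After move 2 (R): R=RBRB U=WRWG F=RYGY D=YBYO B=WOWB
After move 3 (F): F=GRYY U=WROG R=WBGB D=RRYO L=GYOB
Query: B face = WOWB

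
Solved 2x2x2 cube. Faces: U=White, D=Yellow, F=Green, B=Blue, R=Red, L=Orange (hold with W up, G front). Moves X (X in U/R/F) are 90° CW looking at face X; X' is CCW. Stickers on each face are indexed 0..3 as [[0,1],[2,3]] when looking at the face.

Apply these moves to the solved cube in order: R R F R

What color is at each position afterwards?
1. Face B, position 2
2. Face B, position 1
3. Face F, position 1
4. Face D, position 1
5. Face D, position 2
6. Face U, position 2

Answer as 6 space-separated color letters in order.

Answer: Y B R G Y O

Derivation:
After move 1 (R): R=RRRR U=WGWG F=GYGY D=YBYB B=WBWB
After move 2 (R): R=RRRR U=WYWY F=GBGB D=YWYW B=GBGB
After move 3 (F): F=GGBB U=WYOO R=WRYR D=RRYW L=OYOW
After move 4 (R): R=YWRR U=WGOB F=GRBW D=RGYG B=OBYB
Query 1: B[2] = Y
Query 2: B[1] = B
Query 3: F[1] = R
Query 4: D[1] = G
Query 5: D[2] = Y
Query 6: U[2] = O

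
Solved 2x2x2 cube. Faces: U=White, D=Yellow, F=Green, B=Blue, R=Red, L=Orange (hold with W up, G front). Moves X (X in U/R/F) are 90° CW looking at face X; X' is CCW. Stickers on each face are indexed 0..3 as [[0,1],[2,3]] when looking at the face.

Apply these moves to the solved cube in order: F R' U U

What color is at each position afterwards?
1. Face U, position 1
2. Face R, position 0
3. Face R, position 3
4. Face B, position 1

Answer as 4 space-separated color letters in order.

Answer: O O W W

Derivation:
After move 1 (F): F=GGGG U=WWOO R=WRWR D=RRYY L=OYOY
After move 2 (R'): R=RRWW U=WBOB F=GWGO D=RGYG B=YBRB
After move 3 (U): U=OWBB F=RRGO R=YBWW B=OYRB L=GWOY
After move 4 (U): U=BOBW F=YBGO R=OYWW B=GWRB L=RROY
Query 1: U[1] = O
Query 2: R[0] = O
Query 3: R[3] = W
Query 4: B[1] = W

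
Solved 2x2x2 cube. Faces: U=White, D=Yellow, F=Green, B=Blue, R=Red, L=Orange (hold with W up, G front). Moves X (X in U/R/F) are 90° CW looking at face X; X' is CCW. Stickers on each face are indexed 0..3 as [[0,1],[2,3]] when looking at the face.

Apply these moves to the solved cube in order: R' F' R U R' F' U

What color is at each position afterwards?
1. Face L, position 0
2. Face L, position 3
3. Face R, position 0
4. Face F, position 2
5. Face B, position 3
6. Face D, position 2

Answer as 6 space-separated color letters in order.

Answer: W G Y Y B Y

Derivation:
After move 1 (R'): R=RRRR U=WBWB F=GWGW D=YGYG B=YBYB
After move 2 (F'): F=WWGG U=WBRR R=GRYR D=OOYG L=OBOW
After move 3 (R): R=YGRR U=WWRG F=WOGG D=OYYY B=RBBB
After move 4 (U): U=RWGW F=YGGG R=RBRR B=OBBB L=WOOW
After move 5 (R'): R=BRRR U=RBGO F=YWGW D=OGYG B=YBYB
After move 6 (F'): F=WWYG U=RBBR R=GROR D=OWYG L=WOOG
After move 7 (U): U=BRRB F=GRYG R=YBOR B=WOYB L=WWOG
Query 1: L[0] = W
Query 2: L[3] = G
Query 3: R[0] = Y
Query 4: F[2] = Y
Query 5: B[3] = B
Query 6: D[2] = Y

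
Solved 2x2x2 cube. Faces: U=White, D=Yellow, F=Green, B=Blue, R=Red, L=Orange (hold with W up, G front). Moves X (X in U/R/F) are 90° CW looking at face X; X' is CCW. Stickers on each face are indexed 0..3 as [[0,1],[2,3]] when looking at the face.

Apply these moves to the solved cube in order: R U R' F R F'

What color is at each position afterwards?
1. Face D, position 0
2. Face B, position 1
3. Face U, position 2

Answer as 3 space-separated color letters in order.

After move 1 (R): R=RRRR U=WGWG F=GYGY D=YBYB B=WBWB
After move 2 (U): U=WWGG F=RRGY R=WBRR B=OOWB L=GYOO
After move 3 (R'): R=BRWR U=WWGO F=RWGG D=YRYY B=BOBB
After move 4 (F): F=GRGW U=WWOY R=GROR D=WBYY L=GYOR
After move 5 (R): R=OGRR U=WROW F=GBGY D=WBYB B=YOWB
After move 6 (F'): F=BYGG U=WROR R=BGWR D=YRYB L=GWOO
Query 1: D[0] = Y
Query 2: B[1] = O
Query 3: U[2] = O

Answer: Y O O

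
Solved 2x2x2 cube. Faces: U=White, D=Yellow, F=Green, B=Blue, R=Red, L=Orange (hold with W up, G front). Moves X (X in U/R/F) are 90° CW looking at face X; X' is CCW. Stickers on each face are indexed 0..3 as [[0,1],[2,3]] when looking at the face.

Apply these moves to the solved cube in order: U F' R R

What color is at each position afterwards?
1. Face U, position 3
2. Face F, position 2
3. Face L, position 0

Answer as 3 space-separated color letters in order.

Answer: Y R G

Derivation:
After move 1 (U): U=WWWW F=RRGG R=BBRR B=OOBB L=GGOO
After move 2 (F'): F=RGRG U=WWBR R=YBYR D=GOYY L=GWOW
After move 3 (R): R=YYRB U=WGBG F=RORY D=GBYO B=ROWB
After move 4 (R): R=RYBY U=WOBY F=RBRO D=GWYR B=GOGB
Query 1: U[3] = Y
Query 2: F[2] = R
Query 3: L[0] = G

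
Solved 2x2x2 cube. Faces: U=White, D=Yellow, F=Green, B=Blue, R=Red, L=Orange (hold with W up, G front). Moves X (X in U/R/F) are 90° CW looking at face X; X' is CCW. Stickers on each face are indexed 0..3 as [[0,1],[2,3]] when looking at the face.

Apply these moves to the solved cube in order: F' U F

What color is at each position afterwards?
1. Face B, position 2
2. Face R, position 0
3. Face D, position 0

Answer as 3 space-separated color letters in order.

After move 1 (F'): F=GGGG U=WWRR R=YRYR D=OOYY L=OWOW
After move 2 (U): U=RWRW F=YRGG R=BBYR B=OWBB L=GGOW
After move 3 (F): F=GYGR U=RWWG R=RBWR D=YBYY L=GOOO
Query 1: B[2] = B
Query 2: R[0] = R
Query 3: D[0] = Y

Answer: B R Y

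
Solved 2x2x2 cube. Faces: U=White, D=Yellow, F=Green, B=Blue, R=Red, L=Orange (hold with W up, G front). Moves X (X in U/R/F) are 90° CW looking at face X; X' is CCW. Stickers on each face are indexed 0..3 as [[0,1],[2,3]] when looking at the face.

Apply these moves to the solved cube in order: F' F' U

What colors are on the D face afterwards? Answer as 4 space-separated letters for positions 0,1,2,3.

Answer: W W Y Y

Derivation:
After move 1 (F'): F=GGGG U=WWRR R=YRYR D=OOYY L=OWOW
After move 2 (F'): F=GGGG U=WWYY R=OROR D=WWYY L=OROR
After move 3 (U): U=YWYW F=ORGG R=BBOR B=ORBB L=GGOR
Query: D face = WWYY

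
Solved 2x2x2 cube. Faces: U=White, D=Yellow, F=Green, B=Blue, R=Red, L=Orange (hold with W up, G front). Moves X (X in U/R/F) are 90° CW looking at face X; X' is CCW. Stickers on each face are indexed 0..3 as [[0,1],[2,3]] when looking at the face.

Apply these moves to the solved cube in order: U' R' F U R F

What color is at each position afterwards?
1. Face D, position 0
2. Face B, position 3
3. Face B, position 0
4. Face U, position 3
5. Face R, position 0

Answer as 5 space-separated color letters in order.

After move 1 (U'): U=WWWW F=OOGG R=GGRR B=RRBB L=BBOO
After move 2 (R'): R=GRGR U=WBWR F=OWGW D=YOYG B=YRYB
After move 3 (F): F=GOWW U=WBOB R=WRRR D=GGYG L=BYOO
After move 4 (U): U=OWBB F=WRWW R=YRRR B=BYYB L=GOOO
After move 5 (R): R=RYRR U=ORBW F=WGWG D=GYYB B=BYWB
After move 6 (F): F=WWGG U=OROO R=BYWR D=RRYB L=GGOY
Query 1: D[0] = R
Query 2: B[3] = B
Query 3: B[0] = B
Query 4: U[3] = O
Query 5: R[0] = B

Answer: R B B O B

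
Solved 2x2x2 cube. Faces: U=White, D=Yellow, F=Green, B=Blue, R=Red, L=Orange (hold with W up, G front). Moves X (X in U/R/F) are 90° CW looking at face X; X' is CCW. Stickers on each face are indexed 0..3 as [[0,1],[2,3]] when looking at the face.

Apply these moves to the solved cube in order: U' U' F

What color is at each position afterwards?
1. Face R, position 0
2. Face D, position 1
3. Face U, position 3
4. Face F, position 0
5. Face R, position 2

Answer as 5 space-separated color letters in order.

Answer: W O R G W

Derivation:
After move 1 (U'): U=WWWW F=OOGG R=GGRR B=RRBB L=BBOO
After move 2 (U'): U=WWWW F=BBGG R=OORR B=GGBB L=RROO
After move 3 (F): F=GBGB U=WWOR R=WOWR D=ROYY L=RYOY
Query 1: R[0] = W
Query 2: D[1] = O
Query 3: U[3] = R
Query 4: F[0] = G
Query 5: R[2] = W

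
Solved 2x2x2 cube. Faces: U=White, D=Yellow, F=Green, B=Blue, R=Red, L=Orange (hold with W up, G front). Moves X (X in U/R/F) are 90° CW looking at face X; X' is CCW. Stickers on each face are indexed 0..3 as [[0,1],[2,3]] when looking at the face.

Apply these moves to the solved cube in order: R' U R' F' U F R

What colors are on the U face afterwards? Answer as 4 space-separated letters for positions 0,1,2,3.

After move 1 (R'): R=RRRR U=WBWB F=GWGW D=YGYG B=YBYB
After move 2 (U): U=WWBB F=RRGW R=YBRR B=OOYB L=GWOO
After move 3 (R'): R=BRYR U=WYBO F=RWGB D=YRYW B=GOGB
After move 4 (F'): F=WBRG U=WYBY R=RRYR D=WOYW L=GOOB
After move 5 (U): U=BWYY F=RRRG R=GOYR B=GOGB L=WBOB
After move 6 (F): F=RRGR U=BWBB R=YOYR D=YGYW L=WWOO
After move 7 (R): R=YYRO U=BRBR F=RGGW D=YGYG B=BOWB
Query: U face = BRBR

Answer: B R B R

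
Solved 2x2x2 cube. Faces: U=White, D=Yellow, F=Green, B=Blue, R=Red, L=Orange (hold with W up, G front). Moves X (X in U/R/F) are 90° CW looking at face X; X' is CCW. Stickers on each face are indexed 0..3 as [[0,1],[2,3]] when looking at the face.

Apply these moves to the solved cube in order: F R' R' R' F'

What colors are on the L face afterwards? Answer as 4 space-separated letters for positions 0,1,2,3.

Answer: O G O O

Derivation:
After move 1 (F): F=GGGG U=WWOO R=WRWR D=RRYY L=OYOY
After move 2 (R'): R=RRWW U=WBOB F=GWGO D=RGYG B=YBRB
After move 3 (R'): R=RWRW U=WROY F=GBGB D=RWYO B=GBGB
After move 4 (R'): R=WWRR U=WGOG F=GRGY D=RBYB B=OBWB
After move 5 (F'): F=RYGG U=WGWR R=BWRR D=YYYB L=OGOO
Query: L face = OGOO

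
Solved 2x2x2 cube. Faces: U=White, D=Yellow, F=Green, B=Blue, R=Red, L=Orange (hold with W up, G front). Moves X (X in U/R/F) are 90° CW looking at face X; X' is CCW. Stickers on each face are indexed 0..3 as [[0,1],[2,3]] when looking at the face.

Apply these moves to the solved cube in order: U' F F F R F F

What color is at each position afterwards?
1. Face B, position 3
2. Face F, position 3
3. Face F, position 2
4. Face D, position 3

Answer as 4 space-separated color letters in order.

After move 1 (U'): U=WWWW F=OOGG R=GGRR B=RRBB L=BBOO
After move 2 (F): F=GOGO U=WWOB R=WGWR D=RGYY L=BYOY
After move 3 (F): F=GGOO U=WWYY R=OGBR D=WWYY L=BROG
After move 4 (F): F=OGOG U=WWGR R=YGYR D=BOYY L=BWOW
After move 5 (R): R=YYRG U=WGGG F=OOOY D=BBYR B=RRWB
After move 6 (F): F=OOYO U=WGWW R=GYGG D=RYYR L=BBOB
After move 7 (F): F=YOOO U=WGBB R=WYWG D=GGYR L=BROY
Query 1: B[3] = B
Query 2: F[3] = O
Query 3: F[2] = O
Query 4: D[3] = R

Answer: B O O R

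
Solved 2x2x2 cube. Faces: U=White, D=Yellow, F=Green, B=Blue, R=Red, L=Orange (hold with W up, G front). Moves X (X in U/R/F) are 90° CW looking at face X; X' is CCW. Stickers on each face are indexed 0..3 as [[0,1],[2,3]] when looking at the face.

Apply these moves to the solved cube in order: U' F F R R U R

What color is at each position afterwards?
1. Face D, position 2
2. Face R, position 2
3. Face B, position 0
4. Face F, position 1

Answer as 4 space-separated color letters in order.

Answer: Y O W W

Derivation:
After move 1 (U'): U=WWWW F=OOGG R=GGRR B=RRBB L=BBOO
After move 2 (F): F=GOGO U=WWOB R=WGWR D=RGYY L=BYOY
After move 3 (F): F=GGOO U=WWYY R=OGBR D=WWYY L=BROG
After move 4 (R): R=BORG U=WGYO F=GWOY D=WBYR B=YRWB
After move 5 (R): R=RBGO U=WWYY F=GBOR D=WWYY B=ORGB
After move 6 (U): U=YWYW F=RBOR R=ORGO B=BRGB L=GBOG
After move 7 (R): R=GOOR U=YBYR F=RWOY D=WGYB B=WRWB
Query 1: D[2] = Y
Query 2: R[2] = O
Query 3: B[0] = W
Query 4: F[1] = W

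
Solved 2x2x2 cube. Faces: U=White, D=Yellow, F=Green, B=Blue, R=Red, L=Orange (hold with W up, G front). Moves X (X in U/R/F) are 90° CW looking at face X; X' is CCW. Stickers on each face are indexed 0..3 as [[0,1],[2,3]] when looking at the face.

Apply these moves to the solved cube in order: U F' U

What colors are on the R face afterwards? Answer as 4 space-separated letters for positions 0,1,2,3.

Answer: O O Y R

Derivation:
After move 1 (U): U=WWWW F=RRGG R=BBRR B=OOBB L=GGOO
After move 2 (F'): F=RGRG U=WWBR R=YBYR D=GOYY L=GWOW
After move 3 (U): U=BWRW F=YBRG R=OOYR B=GWBB L=RGOW
Query: R face = OOYR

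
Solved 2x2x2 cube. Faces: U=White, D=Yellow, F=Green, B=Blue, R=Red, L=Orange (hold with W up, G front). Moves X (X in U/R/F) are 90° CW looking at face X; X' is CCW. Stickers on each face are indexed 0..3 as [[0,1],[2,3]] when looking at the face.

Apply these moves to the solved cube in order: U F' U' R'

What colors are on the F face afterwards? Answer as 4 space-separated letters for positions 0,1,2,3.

After move 1 (U): U=WWWW F=RRGG R=BBRR B=OOBB L=GGOO
After move 2 (F'): F=RGRG U=WWBR R=YBYR D=GOYY L=GWOW
After move 3 (U'): U=WRWB F=GWRG R=RGYR B=YBBB L=OOOW
After move 4 (R'): R=GRRY U=WBWY F=GRRB D=GWYG B=YBOB
Query: F face = GRRB

Answer: G R R B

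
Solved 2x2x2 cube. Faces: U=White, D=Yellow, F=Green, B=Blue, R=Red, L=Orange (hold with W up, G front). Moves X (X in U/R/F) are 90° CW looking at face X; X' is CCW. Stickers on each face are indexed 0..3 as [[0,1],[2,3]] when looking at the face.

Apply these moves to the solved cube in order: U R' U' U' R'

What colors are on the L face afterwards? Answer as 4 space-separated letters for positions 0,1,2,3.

After move 1 (U): U=WWWW F=RRGG R=BBRR B=OOBB L=GGOO
After move 2 (R'): R=BRBR U=WBWO F=RWGW D=YRYG B=YOYB
After move 3 (U'): U=BOWW F=GGGW R=RWBR B=BRYB L=YOOO
After move 4 (U'): U=OWBW F=YOGW R=GGBR B=RWYB L=BROO
After move 5 (R'): R=GRGB U=OYBR F=YWGW D=YOYW B=GWRB
Query: L face = BROO

Answer: B R O O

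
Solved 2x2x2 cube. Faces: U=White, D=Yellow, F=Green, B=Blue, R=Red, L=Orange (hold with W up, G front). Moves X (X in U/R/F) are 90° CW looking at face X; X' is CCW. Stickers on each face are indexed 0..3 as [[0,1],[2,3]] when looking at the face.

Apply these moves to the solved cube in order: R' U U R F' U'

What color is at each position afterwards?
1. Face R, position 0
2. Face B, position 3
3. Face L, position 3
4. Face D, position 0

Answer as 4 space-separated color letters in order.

Answer: G B B R

Derivation:
After move 1 (R'): R=RRRR U=WBWB F=GWGW D=YGYG B=YBYB
After move 2 (U): U=WWBB F=RRGW R=YBRR B=OOYB L=GWOO
After move 3 (U): U=BWBW F=YBGW R=OORR B=GWYB L=RROO
After move 4 (R): R=RORO U=BBBW F=YGGG D=YYYG B=WWWB
After move 5 (F'): F=GGYG U=BBRR R=YOYO D=ROYG L=RWOB
After move 6 (U'): U=BRBR F=RWYG R=GGYO B=YOWB L=WWOB
Query 1: R[0] = G
Query 2: B[3] = B
Query 3: L[3] = B
Query 4: D[0] = R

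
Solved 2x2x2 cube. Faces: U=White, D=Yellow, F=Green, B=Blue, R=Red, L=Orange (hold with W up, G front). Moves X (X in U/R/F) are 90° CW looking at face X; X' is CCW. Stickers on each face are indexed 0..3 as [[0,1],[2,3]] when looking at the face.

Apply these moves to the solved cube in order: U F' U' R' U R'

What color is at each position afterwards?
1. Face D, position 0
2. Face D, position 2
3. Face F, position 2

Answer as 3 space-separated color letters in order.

After move 1 (U): U=WWWW F=RRGG R=BBRR B=OOBB L=GGOO
After move 2 (F'): F=RGRG U=WWBR R=YBYR D=GOYY L=GWOW
After move 3 (U'): U=WRWB F=GWRG R=RGYR B=YBBB L=OOOW
After move 4 (R'): R=GRRY U=WBWY F=GRRB D=GWYG B=YBOB
After move 5 (U): U=WWYB F=GRRB R=YBRY B=OOOB L=GROW
After move 6 (R'): R=BYYR U=WOYO F=GWRB D=GRYB B=GOWB
Query 1: D[0] = G
Query 2: D[2] = Y
Query 3: F[2] = R

Answer: G Y R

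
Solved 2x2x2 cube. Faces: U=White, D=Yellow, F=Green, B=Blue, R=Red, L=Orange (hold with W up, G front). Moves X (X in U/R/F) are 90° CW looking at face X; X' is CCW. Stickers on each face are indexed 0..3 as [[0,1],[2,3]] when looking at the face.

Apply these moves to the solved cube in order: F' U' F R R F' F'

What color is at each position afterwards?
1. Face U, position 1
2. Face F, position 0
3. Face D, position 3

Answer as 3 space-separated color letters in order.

Answer: G Y B

Derivation:
After move 1 (F'): F=GGGG U=WWRR R=YRYR D=OOYY L=OWOW
After move 2 (U'): U=WRWR F=OWGG R=GGYR B=YRBB L=BBOW
After move 3 (F): F=GOGW U=WRWB R=WGRR D=YGYY L=BOOO
After move 4 (R): R=RWRG U=WOWW F=GGGY D=YBYY B=BRRB
After move 5 (R): R=RRGW U=WGWY F=GBGY D=YRYB B=WROB
After move 6 (F'): F=BYGG U=WGRG R=RRYW D=OOYB L=BYOW
After move 7 (F'): F=YGBG U=WGRY R=OROW D=YWYB L=BGOR
Query 1: U[1] = G
Query 2: F[0] = Y
Query 3: D[3] = B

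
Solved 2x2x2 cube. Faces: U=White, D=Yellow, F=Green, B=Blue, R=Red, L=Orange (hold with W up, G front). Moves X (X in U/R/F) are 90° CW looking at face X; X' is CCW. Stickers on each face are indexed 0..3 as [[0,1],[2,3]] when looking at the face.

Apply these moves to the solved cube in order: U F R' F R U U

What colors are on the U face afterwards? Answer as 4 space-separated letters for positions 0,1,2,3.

After move 1 (U): U=WWWW F=RRGG R=BBRR B=OOBB L=GGOO
After move 2 (F): F=GRGR U=WWOG R=WBWR D=RBYY L=GYOY
After move 3 (R'): R=BRWW U=WBOO F=GWGG D=RRYR B=YOBB
After move 4 (F): F=GGGW U=WBYY R=OROW D=WBYR L=GROR
After move 5 (R): R=OOWR U=WGYW F=GBGR D=WBYY B=YOBB
After move 6 (U): U=YWWG F=OOGR R=YOWR B=GRBB L=GBOR
After move 7 (U): U=WYGW F=YOGR R=GRWR B=GBBB L=OOOR
Query: U face = WYGW

Answer: W Y G W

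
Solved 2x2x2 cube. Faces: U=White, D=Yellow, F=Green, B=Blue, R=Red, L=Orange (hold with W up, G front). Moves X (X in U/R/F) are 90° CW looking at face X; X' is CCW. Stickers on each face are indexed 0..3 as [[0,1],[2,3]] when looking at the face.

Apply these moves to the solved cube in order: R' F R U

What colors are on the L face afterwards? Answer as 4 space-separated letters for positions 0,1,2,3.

Answer: G R O G

Derivation:
After move 1 (R'): R=RRRR U=WBWB F=GWGW D=YGYG B=YBYB
After move 2 (F): F=GGWW U=WBOO R=WRBR D=RRYG L=OYOG
After move 3 (R): R=BWRR U=WGOW F=GRWG D=RYYY B=OBBB
After move 4 (U): U=OWWG F=BWWG R=OBRR B=OYBB L=GROG
Query: L face = GROG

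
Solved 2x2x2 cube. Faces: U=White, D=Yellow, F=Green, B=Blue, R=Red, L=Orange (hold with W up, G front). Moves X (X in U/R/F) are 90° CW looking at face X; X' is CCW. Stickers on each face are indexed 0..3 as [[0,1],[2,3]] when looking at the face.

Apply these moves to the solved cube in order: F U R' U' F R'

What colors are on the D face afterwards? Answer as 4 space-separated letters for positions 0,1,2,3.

After move 1 (F): F=GGGG U=WWOO R=WRWR D=RRYY L=OYOY
After move 2 (U): U=OWOW F=WRGG R=BBWR B=OYBB L=GGOY
After move 3 (R'): R=BRBW U=OBOO F=WWGW D=RRYG B=YYRB
After move 4 (U'): U=BOOO F=GGGW R=WWBW B=BRRB L=YYOY
After move 5 (F): F=GGWG U=BOYY R=OWOW D=BWYG L=YROR
After move 6 (R'): R=WWOO U=BRYB F=GOWY D=BGYG B=GRWB
Query: D face = BGYG

Answer: B G Y G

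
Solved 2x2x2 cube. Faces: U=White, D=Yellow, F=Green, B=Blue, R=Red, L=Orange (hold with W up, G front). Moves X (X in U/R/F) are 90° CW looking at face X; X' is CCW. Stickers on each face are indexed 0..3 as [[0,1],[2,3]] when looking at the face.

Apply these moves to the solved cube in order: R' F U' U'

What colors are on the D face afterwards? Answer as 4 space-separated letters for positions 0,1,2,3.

After move 1 (R'): R=RRRR U=WBWB F=GWGW D=YGYG B=YBYB
After move 2 (F): F=GGWW U=WBOO R=WRBR D=RRYG L=OYOG
After move 3 (U'): U=BOWO F=OYWW R=GGBR B=WRYB L=YBOG
After move 4 (U'): U=OOBW F=YBWW R=OYBR B=GGYB L=WROG
Query: D face = RRYG

Answer: R R Y G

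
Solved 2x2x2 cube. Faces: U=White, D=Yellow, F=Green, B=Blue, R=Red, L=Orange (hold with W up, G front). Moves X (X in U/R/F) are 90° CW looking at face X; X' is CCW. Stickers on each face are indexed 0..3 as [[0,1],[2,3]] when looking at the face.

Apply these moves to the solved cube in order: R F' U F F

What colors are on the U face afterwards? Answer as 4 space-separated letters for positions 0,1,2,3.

After move 1 (R): R=RRRR U=WGWG F=GYGY D=YBYB B=WBWB
After move 2 (F'): F=YYGG U=WGRR R=BRYR D=OOYB L=OGOW
After move 3 (U): U=RWRG F=BRGG R=WBYR B=OGWB L=YYOW
After move 4 (F): F=GBGR U=RWWY R=RBGR D=YWYB L=YOOO
After move 5 (F): F=GGRB U=RWOO R=WBYR D=GRYB L=YYOW
Query: U face = RWOO

Answer: R W O O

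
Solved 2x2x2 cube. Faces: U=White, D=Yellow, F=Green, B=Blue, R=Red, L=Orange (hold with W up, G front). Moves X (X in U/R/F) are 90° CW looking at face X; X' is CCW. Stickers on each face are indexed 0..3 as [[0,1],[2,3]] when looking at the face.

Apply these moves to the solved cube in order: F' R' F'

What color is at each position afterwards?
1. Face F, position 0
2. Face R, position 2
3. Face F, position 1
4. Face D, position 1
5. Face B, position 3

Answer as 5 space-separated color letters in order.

After move 1 (F'): F=GGGG U=WWRR R=YRYR D=OOYY L=OWOW
After move 2 (R'): R=RRYY U=WBRB F=GWGR D=OGYG B=YBOB
After move 3 (F'): F=WRGG U=WBRY R=GROY D=WWYG L=OBOR
Query 1: F[0] = W
Query 2: R[2] = O
Query 3: F[1] = R
Query 4: D[1] = W
Query 5: B[3] = B

Answer: W O R W B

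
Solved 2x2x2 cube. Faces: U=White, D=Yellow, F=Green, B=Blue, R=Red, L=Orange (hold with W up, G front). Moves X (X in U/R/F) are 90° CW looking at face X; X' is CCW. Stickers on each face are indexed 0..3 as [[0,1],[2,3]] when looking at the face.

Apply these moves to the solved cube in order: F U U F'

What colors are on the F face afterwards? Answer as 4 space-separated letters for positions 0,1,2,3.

Answer: B G B G

Derivation:
After move 1 (F): F=GGGG U=WWOO R=WRWR D=RRYY L=OYOY
After move 2 (U): U=OWOW F=WRGG R=BBWR B=OYBB L=GGOY
After move 3 (U): U=OOWW F=BBGG R=OYWR B=GGBB L=WROY
After move 4 (F'): F=BGBG U=OOOW R=RYRR D=RYYY L=WWOW
Query: F face = BGBG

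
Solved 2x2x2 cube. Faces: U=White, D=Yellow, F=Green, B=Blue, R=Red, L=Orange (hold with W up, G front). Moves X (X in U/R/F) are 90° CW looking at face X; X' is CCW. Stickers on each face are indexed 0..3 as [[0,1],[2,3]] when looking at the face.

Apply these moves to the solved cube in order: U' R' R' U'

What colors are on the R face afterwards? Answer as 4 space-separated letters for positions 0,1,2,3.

After move 1 (U'): U=WWWW F=OOGG R=GGRR B=RRBB L=BBOO
After move 2 (R'): R=GRGR U=WBWR F=OWGW D=YOYG B=YRYB
After move 3 (R'): R=RRGG U=WYWY F=OBGR D=YWYW B=GROB
After move 4 (U'): U=YYWW F=BBGR R=OBGG B=RROB L=GROO
Query: R face = OBGG

Answer: O B G G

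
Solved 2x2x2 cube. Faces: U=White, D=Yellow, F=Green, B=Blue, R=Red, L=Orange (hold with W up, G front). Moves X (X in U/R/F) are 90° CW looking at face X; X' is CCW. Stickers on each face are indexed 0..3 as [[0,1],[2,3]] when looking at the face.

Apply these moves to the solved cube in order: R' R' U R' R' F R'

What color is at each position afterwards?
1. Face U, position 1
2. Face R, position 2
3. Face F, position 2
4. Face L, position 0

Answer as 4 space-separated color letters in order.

After move 1 (R'): R=RRRR U=WBWB F=GWGW D=YGYG B=YBYB
After move 2 (R'): R=RRRR U=WYWY F=GBGB D=YWYW B=GBGB
After move 3 (U): U=WWYY F=RRGB R=GBRR B=OOGB L=GBOO
After move 4 (R'): R=BRGR U=WGYO F=RWGY D=YRYB B=WOWB
After move 5 (R'): R=RRBG U=WWYW F=RGGO D=YWYY B=BORB
After move 6 (F): F=GROG U=WWOB R=YRWG D=BRYY L=GYOW
After move 7 (R'): R=RGYW U=WROB F=GWOB D=BRYG B=YORB
Query 1: U[1] = R
Query 2: R[2] = Y
Query 3: F[2] = O
Query 4: L[0] = G

Answer: R Y O G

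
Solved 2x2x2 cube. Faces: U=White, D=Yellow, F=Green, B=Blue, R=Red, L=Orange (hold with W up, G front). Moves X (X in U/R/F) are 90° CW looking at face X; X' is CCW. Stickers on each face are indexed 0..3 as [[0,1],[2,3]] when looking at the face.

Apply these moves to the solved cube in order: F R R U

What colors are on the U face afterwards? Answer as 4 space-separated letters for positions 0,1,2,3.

Answer: O W Y R

Derivation:
After move 1 (F): F=GGGG U=WWOO R=WRWR D=RRYY L=OYOY
After move 2 (R): R=WWRR U=WGOG F=GRGY D=RBYB B=OBWB
After move 3 (R): R=RWRW U=WROY F=GBGB D=RWYO B=GBGB
After move 4 (U): U=OWYR F=RWGB R=GBRW B=OYGB L=GBOY
Query: U face = OWYR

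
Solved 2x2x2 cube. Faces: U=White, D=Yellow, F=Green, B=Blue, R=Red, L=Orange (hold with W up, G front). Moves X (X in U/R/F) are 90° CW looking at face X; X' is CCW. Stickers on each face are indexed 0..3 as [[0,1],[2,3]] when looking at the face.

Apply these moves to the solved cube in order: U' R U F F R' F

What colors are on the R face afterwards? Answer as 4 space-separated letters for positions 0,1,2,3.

Answer: B G B Y

Derivation:
After move 1 (U'): U=WWWW F=OOGG R=GGRR B=RRBB L=BBOO
After move 2 (R): R=RGRG U=WOWG F=OYGY D=YBYR B=WRWB
After move 3 (U): U=WWGO F=RGGY R=WRRG B=BBWB L=OYOO
After move 4 (F): F=GRYG U=WWOY R=GROG D=RWYR L=OYOB
After move 5 (F): F=YGGR U=WWBY R=ORYG D=OGYR L=OROW
After move 6 (R'): R=RGOY U=WWBB F=YWGY D=OGYR B=RBGB
After move 7 (F): F=GYYW U=WWWR R=BGBY D=ORYR L=OOOG
Query: R face = BGBY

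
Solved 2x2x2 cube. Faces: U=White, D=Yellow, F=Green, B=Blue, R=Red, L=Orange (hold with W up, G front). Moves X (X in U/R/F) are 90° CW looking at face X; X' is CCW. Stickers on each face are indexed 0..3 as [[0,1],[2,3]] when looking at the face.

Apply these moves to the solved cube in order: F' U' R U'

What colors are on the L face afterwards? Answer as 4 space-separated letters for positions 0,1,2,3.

After move 1 (F'): F=GGGG U=WWRR R=YRYR D=OOYY L=OWOW
After move 2 (U'): U=WRWR F=OWGG R=GGYR B=YRBB L=BBOW
After move 3 (R): R=YGRG U=WWWG F=OOGY D=OBYY B=RRRB
After move 4 (U'): U=WGWW F=BBGY R=OORG B=YGRB L=RROW
Query: L face = RROW

Answer: R R O W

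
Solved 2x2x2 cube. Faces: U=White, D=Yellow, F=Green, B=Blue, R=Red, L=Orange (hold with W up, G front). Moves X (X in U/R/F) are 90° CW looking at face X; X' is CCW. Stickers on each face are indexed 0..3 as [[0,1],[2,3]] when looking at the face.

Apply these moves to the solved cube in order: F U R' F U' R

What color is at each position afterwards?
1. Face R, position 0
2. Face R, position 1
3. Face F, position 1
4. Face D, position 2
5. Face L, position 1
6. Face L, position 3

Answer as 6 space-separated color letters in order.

After move 1 (F): F=GGGG U=WWOO R=WRWR D=RRYY L=OYOY
After move 2 (U): U=OWOW F=WRGG R=BBWR B=OYBB L=GGOY
After move 3 (R'): R=BRBW U=OBOO F=WWGW D=RRYG B=YYRB
After move 4 (F): F=GWWW U=OBYG R=OROW D=BBYG L=GROR
After move 5 (U'): U=BGOY F=GRWW R=GWOW B=ORRB L=YYOR
After move 6 (R): R=OGWW U=BROW F=GBWG D=BRYO B=YRGB
Query 1: R[0] = O
Query 2: R[1] = G
Query 3: F[1] = B
Query 4: D[2] = Y
Query 5: L[1] = Y
Query 6: L[3] = R

Answer: O G B Y Y R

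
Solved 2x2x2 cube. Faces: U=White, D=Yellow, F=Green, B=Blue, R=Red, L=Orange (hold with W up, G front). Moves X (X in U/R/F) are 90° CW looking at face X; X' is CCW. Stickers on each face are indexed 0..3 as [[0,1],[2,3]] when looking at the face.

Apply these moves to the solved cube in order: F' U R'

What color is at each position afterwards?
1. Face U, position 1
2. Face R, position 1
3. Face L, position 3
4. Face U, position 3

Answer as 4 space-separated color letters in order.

Answer: B R W O

Derivation:
After move 1 (F'): F=GGGG U=WWRR R=YRYR D=OOYY L=OWOW
After move 2 (U): U=RWRW F=YRGG R=BBYR B=OWBB L=GGOW
After move 3 (R'): R=BRBY U=RBRO F=YWGW D=ORYG B=YWOB
Query 1: U[1] = B
Query 2: R[1] = R
Query 3: L[3] = W
Query 4: U[3] = O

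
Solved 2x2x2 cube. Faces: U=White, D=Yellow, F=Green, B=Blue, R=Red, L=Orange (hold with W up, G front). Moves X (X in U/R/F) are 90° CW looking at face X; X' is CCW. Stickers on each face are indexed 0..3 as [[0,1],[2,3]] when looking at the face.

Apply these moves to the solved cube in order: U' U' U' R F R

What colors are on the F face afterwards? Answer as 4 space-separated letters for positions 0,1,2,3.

After move 1 (U'): U=WWWW F=OOGG R=GGRR B=RRBB L=BBOO
After move 2 (U'): U=WWWW F=BBGG R=OORR B=GGBB L=RROO
After move 3 (U'): U=WWWW F=RRGG R=BBRR B=OOBB L=GGOO
After move 4 (R): R=RBRB U=WRWG F=RYGY D=YBYO B=WOWB
After move 5 (F): F=GRYY U=WROG R=WBGB D=RRYO L=GYOB
After move 6 (R): R=GWBB U=WROY F=GRYO D=RWYW B=GORB
Query: F face = GRYO

Answer: G R Y O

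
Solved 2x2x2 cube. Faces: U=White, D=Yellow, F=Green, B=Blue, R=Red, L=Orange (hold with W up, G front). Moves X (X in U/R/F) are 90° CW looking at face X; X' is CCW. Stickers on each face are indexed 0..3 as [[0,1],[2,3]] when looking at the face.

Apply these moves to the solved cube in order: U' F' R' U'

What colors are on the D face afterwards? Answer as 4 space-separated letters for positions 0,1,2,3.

Answer: B G Y G

Derivation:
After move 1 (U'): U=WWWW F=OOGG R=GGRR B=RRBB L=BBOO
After move 2 (F'): F=OGOG U=WWGR R=YGYR D=BOYY L=BWOW
After move 3 (R'): R=GRYY U=WBGR F=OWOR D=BGYG B=YROB
After move 4 (U'): U=BRWG F=BWOR R=OWYY B=GROB L=YROW
Query: D face = BGYG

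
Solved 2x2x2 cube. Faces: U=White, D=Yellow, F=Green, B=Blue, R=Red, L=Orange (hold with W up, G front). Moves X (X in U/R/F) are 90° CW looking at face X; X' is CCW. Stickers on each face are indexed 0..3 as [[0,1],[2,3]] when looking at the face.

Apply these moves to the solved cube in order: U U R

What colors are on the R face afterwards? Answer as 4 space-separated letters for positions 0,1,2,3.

After move 1 (U): U=WWWW F=RRGG R=BBRR B=OOBB L=GGOO
After move 2 (U): U=WWWW F=BBGG R=OORR B=GGBB L=RROO
After move 3 (R): R=RORO U=WBWG F=BYGY D=YBYG B=WGWB
Query: R face = RORO

Answer: R O R O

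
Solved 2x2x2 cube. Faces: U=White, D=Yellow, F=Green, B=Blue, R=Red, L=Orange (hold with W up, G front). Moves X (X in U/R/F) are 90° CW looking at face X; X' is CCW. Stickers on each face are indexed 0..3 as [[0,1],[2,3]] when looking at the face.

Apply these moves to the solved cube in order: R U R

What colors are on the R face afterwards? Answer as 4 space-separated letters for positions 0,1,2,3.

After move 1 (R): R=RRRR U=WGWG F=GYGY D=YBYB B=WBWB
After move 2 (U): U=WWGG F=RRGY R=WBRR B=OOWB L=GYOO
After move 3 (R): R=RWRB U=WRGY F=RBGB D=YWYO B=GOWB
Query: R face = RWRB

Answer: R W R B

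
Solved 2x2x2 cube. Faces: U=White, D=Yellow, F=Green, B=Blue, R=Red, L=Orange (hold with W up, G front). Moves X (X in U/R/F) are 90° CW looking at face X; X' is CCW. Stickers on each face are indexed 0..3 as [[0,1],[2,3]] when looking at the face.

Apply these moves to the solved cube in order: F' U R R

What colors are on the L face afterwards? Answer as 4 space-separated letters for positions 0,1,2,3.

Answer: G G O W

Derivation:
After move 1 (F'): F=GGGG U=WWRR R=YRYR D=OOYY L=OWOW
After move 2 (U): U=RWRW F=YRGG R=BBYR B=OWBB L=GGOW
After move 3 (R): R=YBRB U=RRRG F=YOGY D=OBYO B=WWWB
After move 4 (R): R=RYBB U=RORY F=YBGO D=OWYW B=GWRB
Query: L face = GGOW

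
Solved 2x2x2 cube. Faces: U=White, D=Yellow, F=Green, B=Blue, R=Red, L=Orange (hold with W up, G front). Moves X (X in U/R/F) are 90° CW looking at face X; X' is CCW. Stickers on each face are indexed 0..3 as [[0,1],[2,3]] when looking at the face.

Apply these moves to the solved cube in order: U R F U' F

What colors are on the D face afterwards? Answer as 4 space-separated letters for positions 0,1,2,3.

After move 1 (U): U=WWWW F=RRGG R=BBRR B=OOBB L=GGOO
After move 2 (R): R=RBRB U=WRWG F=RYGY D=YBYO B=WOWB
After move 3 (F): F=GRYY U=WROG R=WBGB D=RRYO L=GYOB
After move 4 (U'): U=RGWO F=GYYY R=GRGB B=WBWB L=WOOB
After move 5 (F): F=YGYY U=RGBO R=WROB D=GGYO L=WROR
Query: D face = GGYO

Answer: G G Y O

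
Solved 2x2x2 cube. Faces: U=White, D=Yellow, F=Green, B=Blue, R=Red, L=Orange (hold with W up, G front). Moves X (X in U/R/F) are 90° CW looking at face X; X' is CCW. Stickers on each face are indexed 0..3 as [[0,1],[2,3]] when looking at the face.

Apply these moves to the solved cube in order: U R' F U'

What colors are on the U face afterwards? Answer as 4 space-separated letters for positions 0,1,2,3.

After move 1 (U): U=WWWW F=RRGG R=BBRR B=OOBB L=GGOO
After move 2 (R'): R=BRBR U=WBWO F=RWGW D=YRYG B=YOYB
After move 3 (F): F=GRWW U=WBOG R=WROR D=BBYG L=GYOR
After move 4 (U'): U=BGWO F=GYWW R=GROR B=WRYB L=YOOR
Query: U face = BGWO

Answer: B G W O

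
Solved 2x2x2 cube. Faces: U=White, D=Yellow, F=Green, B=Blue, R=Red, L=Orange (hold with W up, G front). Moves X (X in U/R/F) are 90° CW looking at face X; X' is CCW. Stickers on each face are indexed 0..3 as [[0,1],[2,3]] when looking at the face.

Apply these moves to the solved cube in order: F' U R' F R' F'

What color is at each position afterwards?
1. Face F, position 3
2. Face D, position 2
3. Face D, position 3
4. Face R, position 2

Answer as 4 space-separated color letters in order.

Answer: W Y W B

Derivation:
After move 1 (F'): F=GGGG U=WWRR R=YRYR D=OOYY L=OWOW
After move 2 (U): U=RWRW F=YRGG R=BBYR B=OWBB L=GGOW
After move 3 (R'): R=BRBY U=RBRO F=YWGW D=ORYG B=YWOB
After move 4 (F): F=GYWW U=RBWG R=RROY D=BBYG L=GOOR
After move 5 (R'): R=RYRO U=ROWY F=GBWG D=BYYW B=GWBB
After move 6 (F'): F=BGGW U=RORR R=YYBO D=ORYW L=GYOW
Query 1: F[3] = W
Query 2: D[2] = Y
Query 3: D[3] = W
Query 4: R[2] = B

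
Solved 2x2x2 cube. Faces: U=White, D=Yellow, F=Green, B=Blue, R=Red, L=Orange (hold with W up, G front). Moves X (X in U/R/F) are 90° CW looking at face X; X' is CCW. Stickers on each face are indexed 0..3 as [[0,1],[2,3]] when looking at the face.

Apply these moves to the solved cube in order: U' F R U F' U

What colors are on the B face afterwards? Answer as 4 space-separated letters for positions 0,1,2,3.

Answer: G O W B

Derivation:
After move 1 (U'): U=WWWW F=OOGG R=GGRR B=RRBB L=BBOO
After move 2 (F): F=GOGO U=WWOB R=WGWR D=RGYY L=BYOY
After move 3 (R): R=WWRG U=WOOO F=GGGY D=RBYR B=BRWB
After move 4 (U): U=OWOO F=WWGY R=BRRG B=BYWB L=GGOY
After move 5 (F'): F=WYWG U=OWBR R=BRRG D=GYYR L=GOOO
After move 6 (U): U=BORW F=BRWG R=BYRG B=GOWB L=WYOO
Query: B face = GOWB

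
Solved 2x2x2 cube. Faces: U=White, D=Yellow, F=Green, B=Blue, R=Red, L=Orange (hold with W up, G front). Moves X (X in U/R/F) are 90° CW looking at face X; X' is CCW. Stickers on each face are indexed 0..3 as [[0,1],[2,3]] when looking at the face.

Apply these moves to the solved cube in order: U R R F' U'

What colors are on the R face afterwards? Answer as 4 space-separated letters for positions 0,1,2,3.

Answer: B O Y B

Derivation:
After move 1 (U): U=WWWW F=RRGG R=BBRR B=OOBB L=GGOO
After move 2 (R): R=RBRB U=WRWG F=RYGY D=YBYO B=WOWB
After move 3 (R): R=RRBB U=WYWY F=RBGO D=YWYW B=GORB
After move 4 (F'): F=BORG U=WYRB R=WRYB D=GOYW L=GYOW
After move 5 (U'): U=YBWR F=GYRG R=BOYB B=WRRB L=GOOW
Query: R face = BOYB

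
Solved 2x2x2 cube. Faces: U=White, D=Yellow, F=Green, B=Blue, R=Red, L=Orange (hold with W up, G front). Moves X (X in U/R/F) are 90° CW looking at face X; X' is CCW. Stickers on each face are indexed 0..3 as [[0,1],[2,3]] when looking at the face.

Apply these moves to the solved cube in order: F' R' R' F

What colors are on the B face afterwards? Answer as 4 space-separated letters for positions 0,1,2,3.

After move 1 (F'): F=GGGG U=WWRR R=YRYR D=OOYY L=OWOW
After move 2 (R'): R=RRYY U=WBRB F=GWGR D=OGYG B=YBOB
After move 3 (R'): R=RYRY U=WORY F=GBGB D=OWYR B=GBGB
After move 4 (F): F=GGBB U=WOWW R=RYYY D=RRYR L=OOOW
Query: B face = GBGB

Answer: G B G B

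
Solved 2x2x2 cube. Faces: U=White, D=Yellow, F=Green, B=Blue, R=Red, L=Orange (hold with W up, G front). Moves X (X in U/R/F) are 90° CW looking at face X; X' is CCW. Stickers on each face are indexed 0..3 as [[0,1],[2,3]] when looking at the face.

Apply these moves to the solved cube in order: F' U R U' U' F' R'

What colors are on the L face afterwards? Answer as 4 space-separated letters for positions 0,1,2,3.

Answer: Y R O R

Derivation:
After move 1 (F'): F=GGGG U=WWRR R=YRYR D=OOYY L=OWOW
After move 2 (U): U=RWRW F=YRGG R=BBYR B=OWBB L=GGOW
After move 3 (R): R=YBRB U=RRRG F=YOGY D=OBYO B=WWWB
After move 4 (U'): U=RGRR F=GGGY R=YORB B=YBWB L=WWOW
After move 5 (U'): U=GRRR F=WWGY R=GGRB B=YOWB L=YBOW
After move 6 (F'): F=WYWG U=GRGR R=BGOB D=BWYO L=YROR
After move 7 (R'): R=GBBO U=GWGY F=WRWR D=BYYG B=OOWB
Query: L face = YROR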